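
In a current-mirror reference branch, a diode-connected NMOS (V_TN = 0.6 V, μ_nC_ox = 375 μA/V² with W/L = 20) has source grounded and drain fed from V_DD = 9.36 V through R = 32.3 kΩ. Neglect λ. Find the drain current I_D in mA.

I_D = 0.263 mA

With gate tied to drain, V_GS = V_DS ≥ V_GS − V_TN, so the device is in saturation.
k_n = μ_nC_ox · (W/L) = 7.5 mA/V².
KCL at the drain: ½ k_n (V_GS − V_TN)² = (V_DD − V_GS)/R.
Let x = V_GS − 0.6. Then 121 x² + x − 8.76 = 0, giving x = 0.265 V (positive root), so V_GS = 0.865 V.
I_D = (V_DD − V_GS)/R = (9.36 − 0.865) / 32.3 = 0.263 mA.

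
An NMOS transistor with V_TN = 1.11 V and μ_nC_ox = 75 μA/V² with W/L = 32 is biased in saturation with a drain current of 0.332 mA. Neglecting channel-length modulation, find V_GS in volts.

V_GS = 1.64 V

k_n = μ_nC_ox · (W/L) = 2.4 mA/V².
In saturation I_D = ½ k_n (V_GS − V_TN)², so V_GS − V_TN = √(2 I_D / k_n) = √(2 × 0.332 / 2.4) = 0.526 V.
V_GS = 1.11 + 0.526 = 1.64 V.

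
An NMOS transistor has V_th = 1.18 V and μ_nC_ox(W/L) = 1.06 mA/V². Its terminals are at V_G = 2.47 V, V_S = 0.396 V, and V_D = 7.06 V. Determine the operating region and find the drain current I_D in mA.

Saturation; I_D = 0.424 mA

V_GS = V_G − V_S = 2.47 − 0.396 = 2.07 V; V_DS = V_D − V_S = 7.06 − 0.396 = 6.66 V.
V_ov = V_GS − V_th = 2.07 − 1.18 = 0.894 V.
Since V_DS = 6.66 V ≥ V_ov = 0.894 V, the device is in saturation.
I_D = ½ k_n V_ov² = 0.5 × 1.06 × 0.894² = 0.424 mA.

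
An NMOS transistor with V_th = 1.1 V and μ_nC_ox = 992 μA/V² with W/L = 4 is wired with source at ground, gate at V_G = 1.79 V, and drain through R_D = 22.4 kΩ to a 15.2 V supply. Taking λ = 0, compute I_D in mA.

V_GS = V_G = 1.79 V, so V_ov = 1.79 − 1.1 = 0.69 V.
k_n = μ_nC_ox · (W/L) = 3.968 mA/V².
Assume saturation: I_D = ½ k_n V_ov² = 0.5 × 3.968 × 0.69² = 0.945 mA, giving V_DS = V_DD − I_D R_D = 15.2 − 0.945 × 22.4 = -5.96 V.
But -5.96 V < V_ov = 0.69 V, so the device is actually in triode.
In triode I_D = k_n[V_ov V_DS − ½ V_DS²] and I_D = (V_DD − V_DS)/R_D. Equating: 44.4 V_DS² − 62.33 V_DS + 15.2 = 0, giving V_DS = 0.314 V (the root below V_ov).
I_D = (15.2 − 0.314) / 22.4 = 0.665 mA.

I_D = 0.665 mA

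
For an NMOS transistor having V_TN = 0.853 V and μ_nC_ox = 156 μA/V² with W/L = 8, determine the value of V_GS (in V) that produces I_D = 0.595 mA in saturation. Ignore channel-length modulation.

V_GS = 1.83 V

k_n = μ_nC_ox · (W/L) = 1.248 mA/V².
In saturation I_D = ½ k_n (V_GS − V_TN)², so V_GS − V_TN = √(2 I_D / k_n) = √(2 × 0.595 / 1.248) = 0.976 V.
V_GS = 0.853 + 0.976 = 1.83 V.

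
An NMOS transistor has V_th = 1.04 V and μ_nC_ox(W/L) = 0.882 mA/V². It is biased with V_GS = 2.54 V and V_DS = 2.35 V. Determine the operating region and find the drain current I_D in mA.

Saturation; I_D = 0.992 mA

V_ov = V_GS − V_th = 2.54 − 1.04 = 1.5 V.
Since V_DS = 2.35 V ≥ V_ov = 1.5 V, the device is in saturation.
I_D = ½ k_n V_ov² = 0.5 × 0.882 × 1.5² = 0.992 mA.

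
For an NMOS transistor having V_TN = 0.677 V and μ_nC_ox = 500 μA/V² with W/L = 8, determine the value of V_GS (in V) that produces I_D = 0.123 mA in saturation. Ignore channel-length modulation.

V_GS = 0.925 V

k_n = μ_nC_ox · (W/L) = 4 mA/V².
In saturation I_D = ½ k_n (V_GS − V_TN)², so V_GS − V_TN = √(2 I_D / k_n) = √(2 × 0.123 / 4) = 0.248 V.
V_GS = 0.677 + 0.248 = 0.925 V.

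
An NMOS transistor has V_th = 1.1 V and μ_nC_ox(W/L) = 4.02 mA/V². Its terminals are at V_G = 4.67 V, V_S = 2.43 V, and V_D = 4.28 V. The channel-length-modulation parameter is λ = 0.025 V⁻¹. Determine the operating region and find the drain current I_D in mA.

V_GS = V_G − V_S = 4.67 − 2.43 = 2.24 V; V_DS = V_D − V_S = 4.28 − 2.43 = 1.85 V.
V_ov = V_GS − V_th = 2.24 − 1.1 = 1.14 V.
Since V_DS = 1.85 V ≥ V_ov = 1.14 V, the device is in saturation.
I_D = ½ k_n V_ov² (1 + λ V_DS) = 0.5 × 4.02 × 1.14² × (1 + 0.025 × 1.85) = 2.73 mA.

Saturation; I_D = 2.73 mA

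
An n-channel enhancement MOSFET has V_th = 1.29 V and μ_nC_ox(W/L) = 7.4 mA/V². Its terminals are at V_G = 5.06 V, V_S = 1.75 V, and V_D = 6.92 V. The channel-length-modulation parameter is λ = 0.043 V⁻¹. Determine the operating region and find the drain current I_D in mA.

V_GS = V_G − V_S = 5.06 − 1.75 = 3.31 V; V_DS = V_D − V_S = 6.92 − 1.75 = 5.17 V.
V_ov = V_GS − V_th = 3.31 − 1.29 = 2.02 V.
Since V_DS = 5.17 V ≥ V_ov = 2.02 V, the device is in saturation.
I_D = ½ k_n V_ov² (1 + λ V_DS) = 0.5 × 7.4 × 2.02² × (1 + 0.043 × 5.17) = 18.5 mA.

Saturation; I_D = 18.5 mA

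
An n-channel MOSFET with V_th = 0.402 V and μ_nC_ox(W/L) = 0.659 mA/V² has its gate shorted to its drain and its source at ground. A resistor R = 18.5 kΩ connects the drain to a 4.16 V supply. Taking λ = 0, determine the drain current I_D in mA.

With gate tied to drain, V_GS = V_DS ≥ V_GS − V_th, so the device is in saturation.
KCL at the drain: ½ k_n (V_GS − V_th)² = (V_DD − V_GS)/R.
Let x = V_GS − 0.402. Then 6.1 x² + x − 3.758 = 0, giving x = 0.707 V (positive root), so V_GS = 1.11 V.
I_D = (V_DD − V_GS)/R = (4.16 − 1.11) / 18.5 = 0.165 mA.

I_D = 0.165 mA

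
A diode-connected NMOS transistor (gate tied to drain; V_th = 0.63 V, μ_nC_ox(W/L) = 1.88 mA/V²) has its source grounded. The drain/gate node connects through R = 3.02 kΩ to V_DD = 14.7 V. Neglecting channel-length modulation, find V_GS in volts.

V_GS = 2.69 V

With gate tied to drain, V_GS = V_DS ≥ V_GS − V_th, so the device is in saturation.
KCL at the drain: ½ k_n (V_GS − V_th)² = (V_DD − V_GS)/R.
Let x = V_GS − 0.63. Then 2.84 x² + x − 14.07 = 0, giving x = 2.06 V (positive root), so V_GS = 2.69 V.
I_D = (V_DD − V_GS)/R = (14.7 − 2.69) / 3.02 = 3.98 mA.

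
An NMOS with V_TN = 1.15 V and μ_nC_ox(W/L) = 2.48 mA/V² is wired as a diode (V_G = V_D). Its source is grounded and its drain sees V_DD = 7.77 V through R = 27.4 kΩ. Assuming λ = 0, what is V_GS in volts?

V_GS = 1.58 V

With gate tied to drain, V_GS = V_DS ≥ V_GS − V_TN, so the device is in saturation.
KCL at the drain: ½ k_n (V_GS − V_TN)² = (V_DD − V_GS)/R.
Let x = V_GS − 1.15. Then 34 x² + x − 6.62 = 0, giving x = 0.427 V (positive root), so V_GS = 1.58 V.
I_D = (V_DD − V_GS)/R = (7.77 − 1.58) / 27.4 = 0.226 mA.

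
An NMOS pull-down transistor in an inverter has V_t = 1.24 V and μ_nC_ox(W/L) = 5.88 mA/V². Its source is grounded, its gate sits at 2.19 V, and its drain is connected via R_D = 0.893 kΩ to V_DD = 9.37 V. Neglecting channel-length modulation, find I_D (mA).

V_GS = V_G = 2.19 V, so V_ov = 2.19 − 1.24 = 0.95 V.
Assume saturation: I_D = ½ k_n V_ov² = 0.5 × 5.88 × 0.95² = 2.65 mA, giving V_DS = V_DD − I_D R_D = 9.37 − 2.65 × 0.893 = 7 V.
V_DS = 7 V ≥ V_ov = 0.95 V, confirming saturation.

I_D = 2.65 mA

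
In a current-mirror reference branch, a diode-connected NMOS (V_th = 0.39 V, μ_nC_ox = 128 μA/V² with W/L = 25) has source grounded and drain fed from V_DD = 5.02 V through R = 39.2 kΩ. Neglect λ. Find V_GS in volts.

With gate tied to drain, V_GS = V_DS ≥ V_GS − V_th, so the device is in saturation.
k_n = μ_nC_ox · (W/L) = 3.2 mA/V².
KCL at the drain: ½ k_n (V_GS − V_th)² = (V_DD − V_GS)/R.
Let x = V_GS − 0.39. Then 62.7 x² + x − 4.63 = 0, giving x = 0.264 V (positive root), so V_GS = 0.654 V.
I_D = (V_DD − V_GS)/R = (5.02 − 0.654) / 39.2 = 0.111 mA.

V_GS = 0.654 V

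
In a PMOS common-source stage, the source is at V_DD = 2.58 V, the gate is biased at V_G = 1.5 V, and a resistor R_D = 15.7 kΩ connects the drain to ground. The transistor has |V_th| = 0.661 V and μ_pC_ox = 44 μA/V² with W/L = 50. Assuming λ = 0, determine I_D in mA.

I_D = 0.150 mA

V_SG = V_DD − V_G = 2.58 − 1.5 = 1.08 V, so V_ov = 1.08 − 0.661 = 0.419 V.
k_p = μ_pC_ox · (W/L) = 2.2 mA/V².
Assume saturation: I_D = ½ k_p V_ov² = 0.5 × 2.2 × 0.419² = 0.193 mA, giving V_SD = V_DD − I_D R_D = 2.58 − 0.193 × 15.7 = -0.452 V.
But -0.452 V < V_ov = 0.419 V, so the device is actually in triode.
In triode I_D = k_p[V_ov V_SD − ½ V_SD²] and I_D = (V_DD − V_SD)/R_D. Equating: 17.3 V_SD² − 15.47 V_SD + 2.58 = 0, giving V_SD = 0.222 V (the root below V_ov).
I_D = (2.58 − 0.222) / 15.7 = 0.15 mA.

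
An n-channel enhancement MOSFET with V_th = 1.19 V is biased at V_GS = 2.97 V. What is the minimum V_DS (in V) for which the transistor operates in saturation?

The boundary between triode and saturation is V_DS = V_GS − V_th = V_ov.
V_ov = 2.97 − 1.19 = 1.78 V.

V_DS,sat = 1.78 V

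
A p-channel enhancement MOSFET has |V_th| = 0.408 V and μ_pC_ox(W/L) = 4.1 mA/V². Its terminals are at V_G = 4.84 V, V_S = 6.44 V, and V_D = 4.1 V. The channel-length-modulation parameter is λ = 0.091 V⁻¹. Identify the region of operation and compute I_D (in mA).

V_SG = V_S − V_G = 6.44 − 4.84 = 1.6 V; V_SD = V_S − V_D = 6.44 − 4.1 = 2.34 V.
V_ov = V_SG − |V_th| = 1.6 − 0.408 = 1.19 V.
Since V_SD = 2.34 V ≥ V_ov = 1.19 V, the device is in saturation.
I_D = ½ k_p V_ov² (1 + λ V_SD) = 0.5 × 4.1 × 1.19² × (1 + 0.091 × 2.34) = 3.53 mA.

Saturation; I_D = 3.53 mA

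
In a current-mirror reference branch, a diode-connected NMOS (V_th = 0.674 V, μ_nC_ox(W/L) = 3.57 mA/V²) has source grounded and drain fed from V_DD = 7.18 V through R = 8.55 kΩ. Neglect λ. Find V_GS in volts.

V_GS = 1.29 V

With gate tied to drain, V_GS = V_DS ≥ V_GS − V_th, so the device is in saturation.
KCL at the drain: ½ k_n (V_GS − V_th)² = (V_DD − V_GS)/R.
Let x = V_GS − 0.674. Then 15.3 x² + x − 6.506 = 0, giving x = 0.621 V (positive root), so V_GS = 1.29 V.
I_D = (V_DD − V_GS)/R = (7.18 − 1.29) / 8.55 = 0.688 mA.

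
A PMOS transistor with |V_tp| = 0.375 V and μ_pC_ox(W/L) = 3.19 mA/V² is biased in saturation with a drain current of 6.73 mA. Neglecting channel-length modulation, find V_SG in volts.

V_SG = 2.43 V

In saturation I_D = ½ k_p (V_SG − |V_tp|)², so V_SG − |V_tp| = √(2 I_D / k_p) = √(2 × 6.73 / 3.19) = 2.05 V.
V_SG = 0.375 + 2.05 = 2.43 V.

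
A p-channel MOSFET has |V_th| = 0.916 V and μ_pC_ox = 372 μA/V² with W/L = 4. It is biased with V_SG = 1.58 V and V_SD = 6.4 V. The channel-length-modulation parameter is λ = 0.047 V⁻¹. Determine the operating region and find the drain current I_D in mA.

Saturation; I_D = 0.427 mA

k_p = μ_pC_ox · (W/L) = 1.488 mA/V².
V_ov = V_SG − |V_th| = 1.58 − 0.916 = 0.664 V.
Since V_SD = 6.4 V ≥ V_ov = 0.664 V, the device is in saturation.
I_D = ½ k_p V_ov² (1 + λ V_SD) = 0.5 × 1.488 × 0.664² × (1 + 0.047 × 6.4) = 0.427 mA.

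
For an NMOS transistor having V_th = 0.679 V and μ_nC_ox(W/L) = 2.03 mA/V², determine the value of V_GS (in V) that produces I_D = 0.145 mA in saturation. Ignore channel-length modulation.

In saturation I_D = ½ k_n (V_GS − V_th)², so V_GS − V_th = √(2 I_D / k_n) = √(2 × 0.145 / 2.03) = 0.378 V.
V_GS = 0.679 + 0.378 = 1.06 V.

V_GS = 1.06 V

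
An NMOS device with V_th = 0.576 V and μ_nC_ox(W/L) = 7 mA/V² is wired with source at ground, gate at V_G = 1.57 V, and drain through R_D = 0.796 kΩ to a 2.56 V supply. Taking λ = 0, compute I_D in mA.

I_D = 2.59 mA

V_GS = V_G = 1.57 V, so V_ov = 1.57 − 0.576 = 0.994 V.
Assume saturation: I_D = ½ k_n V_ov² = 0.5 × 7 × 0.994² = 3.46 mA, giving V_DS = V_DD − I_D R_D = 2.56 − 3.46 × 0.796 = -0.193 V.
But -0.193 V < V_ov = 0.994 V, so the device is actually in triode.
In triode I_D = k_n[V_ov V_DS − ½ V_DS²] and I_D = (V_DD − V_DS)/R_D. Equating: 2.79 V_DS² − 6.539 V_DS + 2.56 = 0, giving V_DS = 0.497 V (the root below V_ov).
I_D = (2.56 − 0.497) / 0.796 = 2.59 mA.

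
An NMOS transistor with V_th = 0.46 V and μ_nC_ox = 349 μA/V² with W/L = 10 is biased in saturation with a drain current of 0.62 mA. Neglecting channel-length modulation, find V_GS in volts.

V_GS = 1.06 V

k_n = μ_nC_ox · (W/L) = 3.49 mA/V².
In saturation I_D = ½ k_n (V_GS − V_th)², so V_GS − V_th = √(2 I_D / k_n) = √(2 × 0.62 / 3.49) = 0.596 V.
V_GS = 0.46 + 0.596 = 1.06 V.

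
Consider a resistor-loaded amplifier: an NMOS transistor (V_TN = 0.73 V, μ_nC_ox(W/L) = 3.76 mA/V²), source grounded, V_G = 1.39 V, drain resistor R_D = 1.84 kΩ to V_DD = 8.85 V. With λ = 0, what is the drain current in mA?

I_D = 0.819 mA

V_GS = V_G = 1.39 V, so V_ov = 1.39 − 0.73 = 0.66 V.
Assume saturation: I_D = ½ k_n V_ov² = 0.5 × 3.76 × 0.66² = 0.819 mA, giving V_DS = V_DD − I_D R_D = 8.85 − 0.819 × 1.84 = 7.34 V.
V_DS = 7.34 V ≥ V_ov = 0.66 V, confirming saturation.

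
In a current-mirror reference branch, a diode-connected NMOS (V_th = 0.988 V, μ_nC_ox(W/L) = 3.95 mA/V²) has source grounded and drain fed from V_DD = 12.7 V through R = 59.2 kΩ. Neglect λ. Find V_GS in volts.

V_GS = 1.30 V

With gate tied to drain, V_GS = V_DS ≥ V_GS − V_th, so the device is in saturation.
KCL at the drain: ½ k_n (V_GS − V_th)² = (V_DD − V_GS)/R.
Let x = V_GS − 0.988. Then 117 x² + x − 11.71 = 0, giving x = 0.312 V (positive root), so V_GS = 1.3 V.
I_D = (V_DD − V_GS)/R = (12.7 − 1.3) / 59.2 = 0.193 mA.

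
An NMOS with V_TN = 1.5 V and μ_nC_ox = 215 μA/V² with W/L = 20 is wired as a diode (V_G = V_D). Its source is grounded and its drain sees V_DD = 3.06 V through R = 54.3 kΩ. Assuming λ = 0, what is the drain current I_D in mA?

With gate tied to drain, V_GS = V_DS ≥ V_GS − V_TN, so the device is in saturation.
k_n = μ_nC_ox · (W/L) = 4.3 mA/V².
KCL at the drain: ½ k_n (V_GS − V_TN)² = (V_DD − V_GS)/R.
Let x = V_GS − 1.5. Then 117 x² + x − 1.56 = 0, giving x = 0.111 V (positive root), so V_GS = 1.61 V.
I_D = (V_DD − V_GS)/R = (3.06 − 1.61) / 54.3 = 0.0267 mA.

I_D = 0.0267 mA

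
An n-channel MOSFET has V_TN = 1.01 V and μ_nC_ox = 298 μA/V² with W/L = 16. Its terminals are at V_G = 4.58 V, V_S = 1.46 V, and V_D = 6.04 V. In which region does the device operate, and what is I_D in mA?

Saturation; I_D = 10.6 mA

V_GS = V_G − V_S = 4.58 − 1.46 = 3.12 V; V_DS = V_D − V_S = 6.04 − 1.46 = 4.58 V.
k_n = μ_nC_ox · (W/L) = 4.768 mA/V².
V_ov = V_GS − V_TN = 3.12 − 1.01 = 2.11 V.
Since V_DS = 4.58 V ≥ V_ov = 2.11 V, the device is in saturation.
I_D = ½ k_n V_ov² = 0.5 × 4.768 × 2.11² = 10.6 mA.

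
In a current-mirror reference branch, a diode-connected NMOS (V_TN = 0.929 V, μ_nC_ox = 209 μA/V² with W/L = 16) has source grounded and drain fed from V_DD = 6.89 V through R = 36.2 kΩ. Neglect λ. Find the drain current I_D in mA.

I_D = 0.156 mA

With gate tied to drain, V_GS = V_DS ≥ V_GS − V_TN, so the device is in saturation.
k_n = μ_nC_ox · (W/L) = 3.344 mA/V².
KCL at the drain: ½ k_n (V_GS − V_TN)² = (V_DD − V_GS)/R.
Let x = V_GS − 0.929. Then 60.5 x² + x − 5.961 = 0, giving x = 0.306 V (positive root), so V_GS = 1.23 V.
I_D = (V_DD − V_GS)/R = (6.89 − 1.23) / 36.2 = 0.156 mA.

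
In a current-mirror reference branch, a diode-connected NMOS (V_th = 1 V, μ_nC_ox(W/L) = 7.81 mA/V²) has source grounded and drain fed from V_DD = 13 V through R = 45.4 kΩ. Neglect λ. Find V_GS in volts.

With gate tied to drain, V_GS = V_DS ≥ V_GS − V_th, so the device is in saturation.
KCL at the drain: ½ k_n (V_GS − V_th)² = (V_DD − V_GS)/R.
Let x = V_GS − 1. Then 177 x² + x − 12 = 0, giving x = 0.257 V (positive root), so V_GS = 1.26 V.
I_D = (V_DD − V_GS)/R = (13 − 1.26) / 45.4 = 0.259 mA.

V_GS = 1.26 V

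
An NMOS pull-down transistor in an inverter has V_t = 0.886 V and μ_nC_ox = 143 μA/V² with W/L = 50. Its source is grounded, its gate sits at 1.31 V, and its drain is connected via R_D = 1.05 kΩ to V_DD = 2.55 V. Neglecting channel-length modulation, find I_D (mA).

V_GS = V_G = 1.31 V, so V_ov = 1.31 − 0.886 = 0.424 V.
k_n = μ_nC_ox · (W/L) = 7.15 mA/V².
Assume saturation: I_D = ½ k_n V_ov² = 0.5 × 7.15 × 0.424² = 0.643 mA, giving V_DS = V_DD − I_D R_D = 2.55 − 0.643 × 1.05 = 1.88 V.
V_DS = 1.88 V ≥ V_ov = 0.424 V, confirming saturation.

I_D = 0.643 mA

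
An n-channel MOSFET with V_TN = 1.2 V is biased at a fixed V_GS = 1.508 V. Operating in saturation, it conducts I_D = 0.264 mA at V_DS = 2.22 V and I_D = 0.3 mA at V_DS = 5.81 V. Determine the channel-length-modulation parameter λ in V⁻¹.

With V_GS fixed, I_D ∝ (1 + λ V_DS) in saturation, so I_D2/I_D1 = (1 + λ V_DS2)/(1 + λ V_DS1).
0.3/0.264 = 1.136 = (1 + 5.81 λ)/(1 + 2.22 λ).
Solving: λ (I_D1 V_DS2 − I_D2 V_DS1) = I_D2 − I_D1, so λ = (0.3 − 0.264) / (0.264 × 5.81 − 0.3 × 2.22) = 0.036 / 0.868 = 0.0415 V⁻¹.

λ = 0.0415 V⁻¹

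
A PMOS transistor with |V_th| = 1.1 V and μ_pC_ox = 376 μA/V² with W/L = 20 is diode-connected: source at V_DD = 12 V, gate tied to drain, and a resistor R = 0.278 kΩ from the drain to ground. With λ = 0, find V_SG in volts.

With gate tied to drain, V_SG = V_SD ≥ V_SG − |V_th|, so the device is in saturation.
k_p = μ_pC_ox · (W/L) = 7.52 mA/V².
KCL at the drain: ½ k_p (V_SG − |V_th|)² = (V_DD − V_SG)/R.
Let x = V_SG − 1.1. Then 1.05 x² + x − 10.9 = 0, giving x = 2.79 V (positive root), so V_SG = 3.89 V.
I_D = (V_DD − V_SG)/R = (12 − 3.89) / 0.278 = 29.2 mA.

V_SG = 3.89 V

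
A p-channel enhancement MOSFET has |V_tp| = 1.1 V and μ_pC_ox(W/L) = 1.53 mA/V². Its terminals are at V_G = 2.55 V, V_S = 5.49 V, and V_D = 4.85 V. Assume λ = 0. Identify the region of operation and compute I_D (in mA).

V_SG = V_S − V_G = 5.49 − 2.55 = 2.94 V; V_SD = V_S − V_D = 5.49 − 4.85 = 0.64 V.
V_ov = V_SG − |V_tp| = 2.94 − 1.1 = 1.84 V.
Since V_SD = 0.64 V < V_ov = 1.84 V, the device is in the triode region.
I_D = k_p [V_ov · V_SD − ½ V_SD²] = 1.53 × [1.84 × 0.64 − 0.5 × 0.64²] = 1.49 mA.

Triode; I_D = 1.49 mA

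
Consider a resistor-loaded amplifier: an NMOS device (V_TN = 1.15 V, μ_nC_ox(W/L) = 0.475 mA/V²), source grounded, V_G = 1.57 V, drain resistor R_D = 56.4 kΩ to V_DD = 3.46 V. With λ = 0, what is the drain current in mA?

V_GS = V_G = 1.57 V, so V_ov = 1.57 − 1.15 = 0.42 V.
Assume saturation: I_D = ½ k_n V_ov² = 0.5 × 0.475 × 0.42² = 0.0419 mA, giving V_DS = V_DD − I_D R_D = 3.46 − 0.0419 × 56.4 = 1.1 V.
V_DS = 1.1 V ≥ V_ov = 0.42 V, confirming saturation.

I_D = 0.0419 mA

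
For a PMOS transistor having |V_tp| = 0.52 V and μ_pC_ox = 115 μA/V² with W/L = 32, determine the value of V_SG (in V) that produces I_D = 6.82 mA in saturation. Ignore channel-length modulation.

V_SG = 2.45 V

k_p = μ_pC_ox · (W/L) = 3.68 mA/V².
In saturation I_D = ½ k_p (V_SG − |V_tp|)², so V_SG − |V_tp| = √(2 I_D / k_p) = √(2 × 6.82 / 3.68) = 1.93 V.
V_SG = 0.52 + 1.93 = 2.45 V.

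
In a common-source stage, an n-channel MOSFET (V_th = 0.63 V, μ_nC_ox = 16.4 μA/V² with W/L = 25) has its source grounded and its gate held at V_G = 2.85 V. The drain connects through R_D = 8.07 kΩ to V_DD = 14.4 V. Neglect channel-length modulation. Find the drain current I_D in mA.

V_GS = V_G = 2.85 V, so V_ov = 2.85 − 0.63 = 2.22 V.
k_n = μ_nC_ox · (W/L) = 0.41 mA/V².
Assume saturation: I_D = ½ k_n V_ov² = 0.5 × 0.41 × 2.22² = 1.01 mA, giving V_DS = V_DD − I_D R_D = 14.4 − 1.01 × 8.07 = 6.25 V.
V_DS = 6.25 V ≥ V_ov = 2.22 V, confirming saturation.

I_D = 1.01 mA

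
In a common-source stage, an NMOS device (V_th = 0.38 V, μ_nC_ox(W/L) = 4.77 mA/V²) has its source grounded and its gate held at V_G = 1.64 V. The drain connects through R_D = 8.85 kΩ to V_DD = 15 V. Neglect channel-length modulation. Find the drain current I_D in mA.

V_GS = V_G = 1.64 V, so V_ov = 1.64 − 0.38 = 1.26 V.
Assume saturation: I_D = ½ k_n V_ov² = 0.5 × 4.77 × 1.26² = 3.79 mA, giving V_DS = V_DD − I_D R_D = 15 − 3.79 × 8.85 = -18.5 V.
But -18.5 V < V_ov = 1.26 V, so the device is actually in triode.
In triode I_D = k_n[V_ov V_DS − ½ V_DS²] and I_D = (V_DD − V_DS)/R_D. Equating: 21.1 V_DS² − 54.19 V_DS + 15 = 0, giving V_DS = 0.316 V (the root below V_ov).
I_D = (15 − 0.316) / 8.85 = 1.66 mA.

I_D = 1.66 mA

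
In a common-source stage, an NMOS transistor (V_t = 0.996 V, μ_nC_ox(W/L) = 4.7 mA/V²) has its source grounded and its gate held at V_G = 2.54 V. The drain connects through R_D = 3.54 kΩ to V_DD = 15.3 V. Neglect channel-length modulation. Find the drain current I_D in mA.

V_GS = V_G = 2.54 V, so V_ov = 2.54 − 0.996 = 1.54 V.
Assume saturation: I_D = ½ k_n V_ov² = 0.5 × 4.7 × 1.54² = 5.6 mA, giving V_DS = V_DD − I_D R_D = 15.3 − 5.6 × 3.54 = -4.53 V.
But -4.53 V < V_ov = 1.54 V, so the device is actually in triode.
In triode I_D = k_n[V_ov V_DS − ½ V_DS²] and I_D = (V_DD − V_DS)/R_D. Equating: 8.32 V_DS² − 26.69 V_DS + 15.3 = 0, giving V_DS = 0.747 V (the root below V_ov).
I_D = (15.3 − 0.747) / 3.54 = 4.11 mA.

I_D = 4.11 mA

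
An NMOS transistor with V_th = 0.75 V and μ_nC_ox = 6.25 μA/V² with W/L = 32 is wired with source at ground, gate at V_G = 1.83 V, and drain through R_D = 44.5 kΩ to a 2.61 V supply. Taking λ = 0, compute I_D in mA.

V_GS = V_G = 1.83 V, so V_ov = 1.83 − 0.75 = 1.08 V.
k_n = μ_nC_ox · (W/L) = 0.2 mA/V².
Assume saturation: I_D = ½ k_n V_ov² = 0.5 × 0.2 × 1.08² = 0.117 mA, giving V_DS = V_DD − I_D R_D = 2.61 − 0.117 × 44.5 = -2.58 V.
But -2.58 V < V_ov = 1.08 V, so the device is actually in triode.
In triode I_D = k_n[V_ov V_DS − ½ V_DS²] and I_D = (V_DD − V_DS)/R_D. Equating: 4.45 V_DS² − 10.61 V_DS + 2.61 = 0, giving V_DS = 0.278 V (the root below V_ov).
I_D = (2.61 − 0.278) / 44.5 = 0.0524 mA.

I_D = 0.0524 mA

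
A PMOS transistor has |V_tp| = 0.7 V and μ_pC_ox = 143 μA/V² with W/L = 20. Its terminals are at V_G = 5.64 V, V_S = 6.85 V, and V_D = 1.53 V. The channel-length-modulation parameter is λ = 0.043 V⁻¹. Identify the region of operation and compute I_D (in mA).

V_SG = V_S − V_G = 6.85 − 5.64 = 1.21 V; V_SD = V_S − V_D = 6.85 − 1.53 = 5.32 V.
k_p = μ_pC_ox · (W/L) = 2.86 mA/V².
V_ov = V_SG − |V_tp| = 1.21 − 0.7 = 0.51 V.
Since V_SD = 5.32 V ≥ V_ov = 0.51 V, the device is in saturation.
I_D = ½ k_p V_ov² (1 + λ V_SD) = 0.5 × 2.86 × 0.51² × (1 + 0.043 × 5.32) = 0.457 mA.

Saturation; I_D = 0.457 mA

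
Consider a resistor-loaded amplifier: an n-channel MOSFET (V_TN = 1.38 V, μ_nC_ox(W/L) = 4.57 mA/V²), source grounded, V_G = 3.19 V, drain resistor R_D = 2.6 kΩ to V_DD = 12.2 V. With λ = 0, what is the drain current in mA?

I_D = 4.44 mA

V_GS = V_G = 3.19 V, so V_ov = 3.19 − 1.38 = 1.81 V.
Assume saturation: I_D = ½ k_n V_ov² = 0.5 × 4.57 × 1.81² = 7.49 mA, giving V_DS = V_DD − I_D R_D = 12.2 − 7.49 × 2.6 = -7.26 V.
But -7.26 V < V_ov = 1.81 V, so the device is actually in triode.
In triode I_D = k_n[V_ov V_DS − ½ V_DS²] and I_D = (V_DD − V_DS)/R_D. Equating: 5.94 V_DS² − 22.51 V_DS + 12.2 = 0, giving V_DS = 0.655 V (the root below V_ov).
I_D = (12.2 − 0.655) / 2.6 = 4.44 mA.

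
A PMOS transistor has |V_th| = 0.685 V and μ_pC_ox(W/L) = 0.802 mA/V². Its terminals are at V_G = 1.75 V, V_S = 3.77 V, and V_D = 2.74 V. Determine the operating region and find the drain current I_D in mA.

V_SG = V_S − V_G = 3.77 − 1.75 = 2.02 V; V_SD = V_S − V_D = 3.77 − 2.74 = 1.03 V.
V_ov = V_SG − |V_th| = 2.02 − 0.685 = 1.33 V.
Since V_SD = 1.03 V < V_ov = 1.33 V, the device is in the triode region.
I_D = k_p [V_ov · V_SD − ½ V_SD²] = 0.802 × [1.33 × 1.03 − 0.5 × 1.03²] = 0.677 mA.

Triode; I_D = 0.677 mA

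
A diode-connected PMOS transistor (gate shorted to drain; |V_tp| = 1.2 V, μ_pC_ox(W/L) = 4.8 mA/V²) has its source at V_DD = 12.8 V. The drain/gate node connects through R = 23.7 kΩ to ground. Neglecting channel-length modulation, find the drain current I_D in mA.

With gate tied to drain, V_SG = V_SD ≥ V_SG − |V_tp|, so the device is in saturation.
KCL at the drain: ½ k_p (V_SG − |V_tp|)² = (V_DD − V_SG)/R.
Let x = V_SG − 1.2. Then 56.9 x² + x − 11.6 = 0, giving x = 0.443 V (positive root), so V_SG = 1.64 V.
I_D = (V_DD − V_SG)/R = (12.8 − 1.64) / 23.7 = 0.471 mA.

I_D = 0.471 mA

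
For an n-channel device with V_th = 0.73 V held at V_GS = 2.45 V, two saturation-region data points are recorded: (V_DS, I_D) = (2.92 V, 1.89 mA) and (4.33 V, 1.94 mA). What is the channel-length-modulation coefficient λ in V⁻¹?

With V_GS fixed, I_D ∝ (1 + λ V_DS) in saturation, so I_D2/I_D1 = (1 + λ V_DS2)/(1 + λ V_DS1).
1.94/1.89 = 1.026 = (1 + 4.33 λ)/(1 + 2.92 λ).
Solving: λ (I_D1 V_DS2 − I_D2 V_DS1) = I_D2 − I_D1, so λ = (1.94 − 1.89) / (1.89 × 4.33 − 1.94 × 2.92) = 0.05 / 2.52 = 0.0198 V⁻¹.

λ = 0.0198 V⁻¹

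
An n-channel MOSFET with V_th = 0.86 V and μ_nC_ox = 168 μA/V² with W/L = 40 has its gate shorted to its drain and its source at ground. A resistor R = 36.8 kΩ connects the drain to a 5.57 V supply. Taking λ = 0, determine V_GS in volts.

With gate tied to drain, V_GS = V_DS ≥ V_GS − V_th, so the device is in saturation.
k_n = μ_nC_ox · (W/L) = 6.72 mA/V².
KCL at the drain: ½ k_n (V_GS − V_th)² = (V_DD − V_GS)/R.
Let x = V_GS − 0.86. Then 124 x² + x − 4.71 = 0, giving x = 0.191 V (positive root), so V_GS = 1.05 V.
I_D = (V_DD − V_GS)/R = (5.57 − 1.05) / 36.8 = 0.123 mA.

V_GS = 1.05 V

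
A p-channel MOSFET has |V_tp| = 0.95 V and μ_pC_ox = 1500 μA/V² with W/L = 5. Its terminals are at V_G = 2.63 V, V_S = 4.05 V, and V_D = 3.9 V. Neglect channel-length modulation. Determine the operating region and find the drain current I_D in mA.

V_SG = V_S − V_G = 4.05 − 2.63 = 1.42 V; V_SD = V_S − V_D = 4.05 − 3.9 = 0.15 V.
k_p = μ_pC_ox · (W/L) = 7.5 mA/V².
V_ov = V_SG − |V_tp| = 1.42 − 0.95 = 0.47 V.
Since V_SD = 0.15 V < V_ov = 0.47 V, the device is in the triode region.
I_D = k_p [V_ov · V_SD − ½ V_SD²] = 7.5 × [0.47 × 0.15 − 0.5 × 0.15²] = 0.444 mA.

Triode; I_D = 0.444 mA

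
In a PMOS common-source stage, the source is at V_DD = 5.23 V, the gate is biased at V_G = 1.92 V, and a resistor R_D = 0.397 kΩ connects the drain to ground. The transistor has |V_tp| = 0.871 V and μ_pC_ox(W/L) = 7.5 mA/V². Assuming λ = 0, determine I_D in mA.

V_SG = V_DD − V_G = 5.23 − 1.92 = 3.31 V, so V_ov = 3.31 − 0.871 = 2.44 V.
Assume saturation: I_D = ½ k_p V_ov² = 0.5 × 7.5 × 2.44² = 22.3 mA, giving V_SD = V_DD − I_D R_D = 5.23 − 22.3 × 0.397 = -3.63 V.
But -3.63 V < V_ov = 2.44 V, so the device is actually in triode.
In triode I_D = k_p[V_ov V_SD − ½ V_SD²] and I_D = (V_DD − V_SD)/R_D. Equating: 1.49 V_SD² − 8.262 V_SD + 5.23 = 0, giving V_SD = 0.729 V (the root below V_ov).
I_D = (5.23 − 0.729) / 0.397 = 11.3 mA.

I_D = 11.3 mA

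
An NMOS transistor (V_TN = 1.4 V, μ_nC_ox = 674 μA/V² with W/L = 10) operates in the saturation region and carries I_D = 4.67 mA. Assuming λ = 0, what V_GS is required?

V_GS = 2.58 V

k_n = μ_nC_ox · (W/L) = 6.74 mA/V².
In saturation I_D = ½ k_n (V_GS − V_TN)², so V_GS − V_TN = √(2 I_D / k_n) = √(2 × 4.67 / 6.74) = 1.18 V.
V_GS = 1.4 + 1.18 = 2.58 V.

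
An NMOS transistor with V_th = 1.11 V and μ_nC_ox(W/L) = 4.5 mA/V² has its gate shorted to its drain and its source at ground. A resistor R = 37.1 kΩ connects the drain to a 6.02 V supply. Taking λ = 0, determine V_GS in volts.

With gate tied to drain, V_GS = V_DS ≥ V_GS − V_th, so the device is in saturation.
KCL at the drain: ½ k_n (V_GS − V_th)² = (V_DD − V_GS)/R.
Let x = V_GS − 1.11. Then 83.5 x² + x − 4.91 = 0, giving x = 0.237 V (positive root), so V_GS = 1.35 V.
I_D = (V_DD − V_GS)/R = (6.02 − 1.35) / 37.1 = 0.126 mA.

V_GS = 1.35 V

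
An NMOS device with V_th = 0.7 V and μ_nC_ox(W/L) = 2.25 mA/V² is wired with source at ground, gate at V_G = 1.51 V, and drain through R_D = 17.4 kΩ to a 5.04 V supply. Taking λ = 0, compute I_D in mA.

I_D = 0.280 mA

V_GS = V_G = 1.51 V, so V_ov = 1.51 − 0.7 = 0.81 V.
Assume saturation: I_D = ½ k_n V_ov² = 0.5 × 2.25 × 0.81² = 0.738 mA, giving V_DS = V_DD − I_D R_D = 5.04 − 0.738 × 17.4 = -7.8 V.
But -7.8 V < V_ov = 0.81 V, so the device is actually in triode.
In triode I_D = k_n[V_ov V_DS − ½ V_DS²] and I_D = (V_DD − V_DS)/R_D. Equating: 19.6 V_DS² − 32.71 V_DS + 5.04 = 0, giving V_DS = 0.172 V (the root below V_ov).
I_D = (5.04 − 0.172) / 17.4 = 0.28 mA.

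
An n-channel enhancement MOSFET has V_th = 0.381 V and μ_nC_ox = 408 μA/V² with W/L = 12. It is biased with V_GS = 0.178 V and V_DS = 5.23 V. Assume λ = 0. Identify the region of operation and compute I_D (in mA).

V_GS = 0.178 V < V_th = 0.381 V, so the transistor is in cutoff.

Cutoff; I_D = 0 mA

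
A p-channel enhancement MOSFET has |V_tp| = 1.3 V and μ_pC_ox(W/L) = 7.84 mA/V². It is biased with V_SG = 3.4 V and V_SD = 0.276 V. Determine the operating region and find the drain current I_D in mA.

Triode; I_D = 4.25 mA

V_ov = V_SG − |V_tp| = 3.4 − 1.3 = 2.1 V.
Since V_SD = 0.276 V < V_ov = 2.1 V, the device is in the triode region.
I_D = k_p [V_ov · V_SD − ½ V_SD²] = 7.84 × [2.1 × 0.276 − 0.5 × 0.276²] = 4.25 mA.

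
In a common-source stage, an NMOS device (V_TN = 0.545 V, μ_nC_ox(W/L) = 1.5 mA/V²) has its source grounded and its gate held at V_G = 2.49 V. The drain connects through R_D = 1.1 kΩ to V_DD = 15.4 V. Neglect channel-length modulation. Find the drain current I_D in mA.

V_GS = V_G = 2.49 V, so V_ov = 2.49 − 0.545 = 1.95 V.
Assume saturation: I_D = ½ k_n V_ov² = 0.5 × 1.5 × 1.95² = 2.84 mA, giving V_DS = V_DD − I_D R_D = 15.4 − 2.84 × 1.1 = 12.3 V.
V_DS = 12.3 V ≥ V_ov = 1.95 V, confirming saturation.

I_D = 2.84 mA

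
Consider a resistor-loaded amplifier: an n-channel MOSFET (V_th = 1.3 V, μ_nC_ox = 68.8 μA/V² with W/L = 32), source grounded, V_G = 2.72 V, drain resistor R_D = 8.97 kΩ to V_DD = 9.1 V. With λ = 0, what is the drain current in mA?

I_D = 0.975 mA

V_GS = V_G = 2.72 V, so V_ov = 2.72 − 1.3 = 1.42 V.
k_n = μ_nC_ox · (W/L) = 2.202 mA/V².
Assume saturation: I_D = ½ k_n V_ov² = 0.5 × 2.202 × 1.42² = 2.22 mA, giving V_DS = V_DD − I_D R_D = 9.1 − 2.22 × 8.97 = -10.8 V.
But -10.8 V < V_ov = 1.42 V, so the device is actually in triode.
In triode I_D = k_n[V_ov V_DS − ½ V_DS²] and I_D = (V_DD − V_DS)/R_D. Equating: 9.87 V_DS² − 29.04 V_DS + 9.1 = 0, giving V_DS = 0.357 V (the root below V_ov).
I_D = (9.1 − 0.357) / 8.97 = 0.975 mA.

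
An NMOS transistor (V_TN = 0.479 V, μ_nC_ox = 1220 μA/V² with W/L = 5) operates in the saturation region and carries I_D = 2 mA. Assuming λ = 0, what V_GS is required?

k_n = μ_nC_ox · (W/L) = 6.1 mA/V².
In saturation I_D = ½ k_n (V_GS − V_TN)², so V_GS − V_TN = √(2 I_D / k_n) = √(2 × 2 / 6.1) = 0.81 V.
V_GS = 0.479 + 0.81 = 1.29 V.

V_GS = 1.29 V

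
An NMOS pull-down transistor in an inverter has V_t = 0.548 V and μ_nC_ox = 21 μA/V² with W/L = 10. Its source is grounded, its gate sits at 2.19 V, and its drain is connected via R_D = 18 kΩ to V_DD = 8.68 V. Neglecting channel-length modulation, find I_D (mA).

I_D = 0.283 mA

V_GS = V_G = 2.19 V, so V_ov = 2.19 − 0.548 = 1.64 V.
k_n = μ_nC_ox · (W/L) = 0.21 mA/V².
Assume saturation: I_D = ½ k_n V_ov² = 0.5 × 0.21 × 1.64² = 0.283 mA, giving V_DS = V_DD − I_D R_D = 8.68 − 0.283 × 18 = 3.58 V.
V_DS = 3.58 V ≥ V_ov = 1.64 V, confirming saturation.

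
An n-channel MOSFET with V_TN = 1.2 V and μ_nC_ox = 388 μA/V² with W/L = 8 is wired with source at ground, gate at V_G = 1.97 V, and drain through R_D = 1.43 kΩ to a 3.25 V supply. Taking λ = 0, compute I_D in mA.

V_GS = V_G = 1.97 V, so V_ov = 1.97 − 1.2 = 0.77 V.
k_n = μ_nC_ox · (W/L) = 3.104 mA/V².
Assume saturation: I_D = ½ k_n V_ov² = 0.5 × 3.104 × 0.77² = 0.92 mA, giving V_DS = V_DD − I_D R_D = 3.25 − 0.92 × 1.43 = 1.93 V.
V_DS = 1.93 V ≥ V_ov = 0.77 V, confirming saturation.

I_D = 0.920 mA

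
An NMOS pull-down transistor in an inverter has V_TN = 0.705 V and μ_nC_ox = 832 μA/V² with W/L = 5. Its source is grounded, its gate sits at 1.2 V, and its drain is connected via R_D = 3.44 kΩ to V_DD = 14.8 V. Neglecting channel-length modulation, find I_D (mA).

V_GS = V_G = 1.2 V, so V_ov = 1.2 − 0.705 = 0.495 V.
k_n = μ_nC_ox · (W/L) = 4.16 mA/V².
Assume saturation: I_D = ½ k_n V_ov² = 0.5 × 4.16 × 0.495² = 0.51 mA, giving V_DS = V_DD − I_D R_D = 14.8 − 0.51 × 3.44 = 13 V.
V_DS = 13 V ≥ V_ov = 0.495 V, confirming saturation.

I_D = 0.510 mA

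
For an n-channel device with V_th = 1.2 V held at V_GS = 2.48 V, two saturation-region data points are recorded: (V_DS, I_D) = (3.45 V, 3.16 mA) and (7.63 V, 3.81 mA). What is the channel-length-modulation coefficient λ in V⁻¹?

With V_GS fixed, I_D ∝ (1 + λ V_DS) in saturation, so I_D2/I_D1 = (1 + λ V_DS2)/(1 + λ V_DS1).
3.81/3.16 = 1.206 = (1 + 7.63 λ)/(1 + 3.45 λ).
Solving: λ (I_D1 V_DS2 − I_D2 V_DS1) = I_D2 − I_D1, so λ = (3.81 − 3.16) / (3.16 × 7.63 − 3.81 × 3.45) = 0.65 / 11 = 0.0593 V⁻¹.

λ = 0.0593 V⁻¹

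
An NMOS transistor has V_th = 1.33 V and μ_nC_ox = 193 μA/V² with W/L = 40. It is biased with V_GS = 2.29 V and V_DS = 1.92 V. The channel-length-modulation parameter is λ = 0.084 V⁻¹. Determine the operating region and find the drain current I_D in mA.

Saturation; I_D = 4.13 mA

k_n = μ_nC_ox · (W/L) = 7.72 mA/V².
V_ov = V_GS − V_th = 2.29 − 1.33 = 0.96 V.
Since V_DS = 1.92 V ≥ V_ov = 0.96 V, the device is in saturation.
I_D = ½ k_n V_ov² (1 + λ V_DS) = 0.5 × 7.72 × 0.96² × (1 + 0.084 × 1.92) = 4.13 mA.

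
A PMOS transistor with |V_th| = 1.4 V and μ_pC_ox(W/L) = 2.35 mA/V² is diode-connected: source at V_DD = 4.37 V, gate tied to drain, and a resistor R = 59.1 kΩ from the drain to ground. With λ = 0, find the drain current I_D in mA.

I_D = 0.0469 mA

With gate tied to drain, V_SG = V_SD ≥ V_SG − |V_th|, so the device is in saturation.
KCL at the drain: ½ k_p (V_SG − |V_th|)² = (V_DD − V_SG)/R.
Let x = V_SG − 1.4. Then 69.4 x² + x − 2.97 = 0, giving x = 0.2 V (positive root), so V_SG = 1.6 V.
I_D = (V_DD − V_SG)/R = (4.37 − 1.6) / 59.1 = 0.0469 mA.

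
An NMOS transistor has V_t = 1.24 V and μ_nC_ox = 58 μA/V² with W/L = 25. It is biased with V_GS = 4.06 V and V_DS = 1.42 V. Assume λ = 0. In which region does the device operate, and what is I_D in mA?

k_n = μ_nC_ox · (W/L) = 1.45 mA/V².
V_ov = V_GS − V_t = 4.06 − 1.24 = 2.82 V.
Since V_DS = 1.42 V < V_ov = 2.82 V, the device is in the triode region.
I_D = k_n [V_ov · V_DS − ½ V_DS²] = 1.45 × [2.82 × 1.42 − 0.5 × 1.42²] = 4.34 mA.

Triode; I_D = 4.34 mA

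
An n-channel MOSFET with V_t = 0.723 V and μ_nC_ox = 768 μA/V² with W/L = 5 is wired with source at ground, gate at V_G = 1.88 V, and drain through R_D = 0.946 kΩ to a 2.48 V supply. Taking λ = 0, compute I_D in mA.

V_GS = V_G = 1.88 V, so V_ov = 1.88 − 0.723 = 1.16 V.
k_n = μ_nC_ox · (W/L) = 3.84 mA/V².
Assume saturation: I_D = ½ k_n V_ov² = 0.5 × 3.84 × 1.16² = 2.57 mA, giving V_DS = V_DD − I_D R_D = 2.48 − 2.57 × 0.946 = 0.0486 V.
But 0.0486 V < V_ov = 1.16 V, so the device is actually in triode.
In triode I_D = k_n[V_ov V_DS − ½ V_DS²] and I_D = (V_DD − V_DS)/R_D. Equating: 1.82 V_DS² − 5.203 V_DS + 2.48 = 0, giving V_DS = 0.604 V (the root below V_ov).
I_D = (2.48 − 0.604) / 0.946 = 1.98 mA.

I_D = 1.98 mA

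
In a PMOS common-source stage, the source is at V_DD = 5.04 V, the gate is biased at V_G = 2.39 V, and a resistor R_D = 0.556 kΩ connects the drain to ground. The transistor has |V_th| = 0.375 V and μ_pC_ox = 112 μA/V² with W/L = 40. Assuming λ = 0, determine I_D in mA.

V_SG = V_DD − V_G = 5.04 − 2.39 = 2.65 V, so V_ov = 2.65 − 0.375 = 2.27 V.
k_p = μ_pC_ox · (W/L) = 4.48 mA/V².
Assume saturation: I_D = ½ k_p V_ov² = 0.5 × 4.48 × 2.27² = 11.6 mA, giving V_SD = V_DD − I_D R_D = 5.04 − 11.6 × 0.556 = -1.41 V.
But -1.41 V < V_ov = 2.27 V, so the device is actually in triode.
In triode I_D = k_p[V_ov V_SD − ½ V_SD²] and I_D = (V_DD − V_SD)/R_D. Equating: 1.25 V_SD² − 6.667 V_SD + 5.04 = 0, giving V_SD = 0.911 V (the root below V_ov).
I_D = (5.04 − 0.911) / 0.556 = 7.43 mA.

I_D = 7.43 mA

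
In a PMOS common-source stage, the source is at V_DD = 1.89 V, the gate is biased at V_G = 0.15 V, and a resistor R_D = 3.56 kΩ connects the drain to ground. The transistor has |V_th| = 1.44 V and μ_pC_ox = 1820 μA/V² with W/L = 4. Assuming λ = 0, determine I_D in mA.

V_SG = V_DD − V_G = 1.89 − 0.15 = 1.74 V, so V_ov = 1.74 − 1.44 = 0.3 V.
k_p = μ_pC_ox · (W/L) = 7.28 mA/V².
Assume saturation: I_D = ½ k_p V_ov² = 0.5 × 7.28 × 0.3² = 0.328 mA, giving V_SD = V_DD − I_D R_D = 1.89 − 0.328 × 3.56 = 0.724 V.
V_SD = 0.724 V ≥ V_ov = 0.3 V, confirming saturation.

I_D = 0.328 mA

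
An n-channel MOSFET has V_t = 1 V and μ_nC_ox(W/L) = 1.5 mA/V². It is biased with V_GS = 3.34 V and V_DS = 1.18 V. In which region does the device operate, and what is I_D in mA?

V_ov = V_GS − V_t = 3.34 − 1 = 2.34 V.
Since V_DS = 1.18 V < V_ov = 2.34 V, the device is in the triode region.
I_D = k_n [V_ov · V_DS − ½ V_DS²] = 1.5 × [2.34 × 1.18 − 0.5 × 1.18²] = 3.1 mA.

Triode; I_D = 3.10 mA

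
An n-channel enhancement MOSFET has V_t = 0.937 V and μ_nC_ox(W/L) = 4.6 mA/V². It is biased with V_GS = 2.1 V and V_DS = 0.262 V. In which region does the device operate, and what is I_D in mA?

Triode; I_D = 1.24 mA

V_ov = V_GS − V_t = 2.1 − 0.937 = 1.16 V.
Since V_DS = 0.262 V < V_ov = 1.16 V, the device is in the triode region.
I_D = k_n [V_ov · V_DS − ½ V_DS²] = 4.6 × [1.16 × 0.262 − 0.5 × 0.262²] = 1.24 mA.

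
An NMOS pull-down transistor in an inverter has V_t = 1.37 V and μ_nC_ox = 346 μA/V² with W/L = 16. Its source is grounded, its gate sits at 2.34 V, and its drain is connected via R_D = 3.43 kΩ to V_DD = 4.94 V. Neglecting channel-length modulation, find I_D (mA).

V_GS = V_G = 2.34 V, so V_ov = 2.34 − 1.37 = 0.97 V.
k_n = μ_nC_ox · (W/L) = 5.536 mA/V².
Assume saturation: I_D = ½ k_n V_ov² = 0.5 × 5.536 × 0.97² = 2.6 mA, giving V_DS = V_DD − I_D R_D = 4.94 − 2.6 × 3.43 = -3.99 V.
But -3.99 V < V_ov = 0.97 V, so the device is actually in triode.
In triode I_D = k_n[V_ov V_DS − ½ V_DS²] and I_D = (V_DD − V_DS)/R_D. Equating: 9.49 V_DS² − 19.42 V_DS + 4.94 = 0, giving V_DS = 0.298 V (the root below V_ov).
I_D = (4.94 − 0.298) / 3.43 = 1.35 mA.

I_D = 1.35 mA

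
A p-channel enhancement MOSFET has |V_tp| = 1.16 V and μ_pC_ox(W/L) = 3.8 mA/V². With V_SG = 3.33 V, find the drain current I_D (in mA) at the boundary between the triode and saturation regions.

I_D = 8.95 mA

At the boundary V_SD = V_ov = V_SG − |V_tp| = 3.33 − 1.16 = 2.17 V.
I_D = ½ k_p V_ov² = 0.5 × 3.8 × 2.17² = 8.95 mA.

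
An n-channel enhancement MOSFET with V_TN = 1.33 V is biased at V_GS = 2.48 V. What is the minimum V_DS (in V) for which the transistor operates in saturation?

V_DS,sat = 1.15 V

The boundary between triode and saturation is V_DS = V_GS − V_TN = V_ov.
V_ov = 2.48 − 1.33 = 1.15 V.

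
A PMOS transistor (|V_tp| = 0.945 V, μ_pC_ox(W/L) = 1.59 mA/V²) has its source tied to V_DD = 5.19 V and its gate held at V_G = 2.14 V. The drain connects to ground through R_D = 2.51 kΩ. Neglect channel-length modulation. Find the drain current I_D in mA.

I_D = 1.81 mA

V_SG = V_DD − V_G = 5.19 − 2.14 = 3.05 V, so V_ov = 3.05 − 0.945 = 2.11 V.
Assume saturation: I_D = ½ k_p V_ov² = 0.5 × 1.59 × 2.11² = 3.52 mA, giving V_SD = V_DD − I_D R_D = 5.19 − 3.52 × 2.51 = -3.65 V.
But -3.65 V < V_ov = 2.11 V, so the device is actually in triode.
In triode I_D = k_p[V_ov V_SD − ½ V_SD²] and I_D = (V_DD − V_SD)/R_D. Equating: 2 V_SD² − 9.401 V_SD + 5.19 = 0, giving V_SD = 0.639 V (the root below V_ov).
I_D = (5.19 − 0.639) / 2.51 = 1.81 mA.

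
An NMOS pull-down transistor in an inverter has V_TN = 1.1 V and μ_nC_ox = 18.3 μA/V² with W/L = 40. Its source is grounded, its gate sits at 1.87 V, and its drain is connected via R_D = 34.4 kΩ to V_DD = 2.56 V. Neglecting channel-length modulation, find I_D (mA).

V_GS = V_G = 1.87 V, so V_ov = 1.87 − 1.1 = 0.77 V.
k_n = μ_nC_ox · (W/L) = 0.732 mA/V².
Assume saturation: I_D = ½ k_n V_ov² = 0.5 × 0.732 × 0.77² = 0.217 mA, giving V_DS = V_DD − I_D R_D = 2.56 − 0.217 × 34.4 = -4.9 V.
But -4.9 V < V_ov = 0.77 V, so the device is actually in triode.
In triode I_D = k_n[V_ov V_DS − ½ V_DS²] and I_D = (V_DD − V_DS)/R_D. Equating: 12.6 V_DS² − 20.39 V_DS + 2.56 = 0, giving V_DS = 0.137 V (the root below V_ov).
I_D = (2.56 − 0.137) / 34.4 = 0.0704 mA.

I_D = 0.0704 mA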